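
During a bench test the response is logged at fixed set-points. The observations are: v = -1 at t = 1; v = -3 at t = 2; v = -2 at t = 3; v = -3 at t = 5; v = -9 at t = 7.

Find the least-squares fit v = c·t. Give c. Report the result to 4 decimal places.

c = -1.0341

Sums needed: Σt·t = 88.
Right-hand side: Σt·v = -91.
MᵀM·[c]ᵀ = Mᵀv becomes [[88]]·[c]ᵀ = [-91]ᵀ.
c = (-91)/88 = -1.03409.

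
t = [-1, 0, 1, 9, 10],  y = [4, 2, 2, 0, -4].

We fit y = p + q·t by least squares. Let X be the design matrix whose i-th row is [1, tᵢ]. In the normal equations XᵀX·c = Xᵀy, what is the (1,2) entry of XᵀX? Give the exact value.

19

Row 1 ↔ basis 1, column 2 ↔ basis t, so (XᵀX)_{1,2} = Σᵢ t = (1)·(-1) + (1)·(0) + (1)·(1) + (1)·(9) + (1)·(10) = 19.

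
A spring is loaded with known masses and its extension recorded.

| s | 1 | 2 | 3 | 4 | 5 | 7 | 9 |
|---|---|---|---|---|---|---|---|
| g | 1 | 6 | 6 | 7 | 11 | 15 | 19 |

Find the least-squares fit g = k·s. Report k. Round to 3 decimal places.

Forming MᵀM = [[185]] and Mᵀg = [390]ᵀ gives MᵀM·[k]ᵀ = Mᵀg.
Hence k = 390 / 185 ≈ 2.10811.

k = 2.108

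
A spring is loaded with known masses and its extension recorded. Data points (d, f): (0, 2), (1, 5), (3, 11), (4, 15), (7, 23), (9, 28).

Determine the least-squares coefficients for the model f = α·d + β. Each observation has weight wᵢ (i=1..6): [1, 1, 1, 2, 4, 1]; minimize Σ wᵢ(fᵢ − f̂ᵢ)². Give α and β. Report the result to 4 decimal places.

α = 2.9252, β = 2.4664

Setting ∂/∂α … = 0 gives: 319·α + 49·β = 1054;  49·α + 10·β = 168.
Eliminating β: 10·(row 1) − 49·(row 2) gives 789·α = 10·1054 − 49·168 = 2308, so α = 2308/789.
Then β = (168 − 49·(2308/789))/10 = 1946/789.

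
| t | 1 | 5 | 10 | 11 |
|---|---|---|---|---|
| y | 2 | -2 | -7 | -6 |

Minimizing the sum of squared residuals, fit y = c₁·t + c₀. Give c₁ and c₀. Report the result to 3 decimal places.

Compute the Gram sums: Σt·t = 247, Σt = 27, Σ1 = 4.
And Σt·y = -144, Σy = -13.
Determinant 247·4 − 27² = 259.
c₁ = ((-144)·4 − 27·(-13))/259 = -225/259; c₀ = (247·(-13) − 27·(-144))/259 = 677/259.

c₁ = -0.869, c₀ = 2.614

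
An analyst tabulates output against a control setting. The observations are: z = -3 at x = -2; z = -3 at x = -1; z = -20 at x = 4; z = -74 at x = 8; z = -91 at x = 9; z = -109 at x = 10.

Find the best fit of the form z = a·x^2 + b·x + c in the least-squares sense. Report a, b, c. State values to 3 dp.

a = -0.989, b = -0.950, c = -1.705

Normal-equation sums: Σx^2·x^2 = 20930, Σx^2·x = 2296, Σx^2 = 266, Σx·x = 266, Σx = 28, Σ1 = 6.
Moment sums: Σx^2·z = -23342, Σx·z = -2572, Σz = -300.
Normal equations: [[20930, 2296, 266]; [2296, 266, 28]; [266, 28, 6]]·[a, b, c]ᵀ = [-23342, -2572, -300]ᵀ.
Inverting the 3×3 Gram matrix, [a, b, c]ᵀ = [-4391/4438, -301/317, -1081/634]ᵀ.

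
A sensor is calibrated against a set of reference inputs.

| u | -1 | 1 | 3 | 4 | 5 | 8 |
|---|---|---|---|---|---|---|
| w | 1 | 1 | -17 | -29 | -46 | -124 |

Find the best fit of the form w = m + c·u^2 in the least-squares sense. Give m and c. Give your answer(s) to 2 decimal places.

m = 2.51, c = -1.97

Compute the Gram sums: Σ1 = 6, Σu^2 = 116, Σu^2·u^2 = 5060.
And Σw = -214, Σu^2·w = -9701.
Eliminating c: 5060·(row 1) − 116·(row 2) gives 16904·m = 5060·(-214) − 116·(-9701) = 42476, so m = 10619/4226.
Then c = ((-9701) − 116·(10619/4226))/5060 = -16691/8452.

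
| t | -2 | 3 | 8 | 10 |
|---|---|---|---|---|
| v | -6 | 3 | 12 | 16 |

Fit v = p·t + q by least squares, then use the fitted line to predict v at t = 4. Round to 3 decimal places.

The normal system AᵀA·[p, q]ᵀ = Aᵀv is [[177, 19]; [19, 4]]·[p, q]ᵀ = [277, 25]ᵀ.
Eliminating q: 4·(row 1) − 19·(row 2) gives 347·p = 4·277 − 19·25 = 633, so p = 633/347.
Then q = (25 − 19·(633/347))/4 = -838/347.
At t = 4: v̂ = (633/347)·(4) + (-838/347)·(1) = 1694/347.

v̂ = 4.882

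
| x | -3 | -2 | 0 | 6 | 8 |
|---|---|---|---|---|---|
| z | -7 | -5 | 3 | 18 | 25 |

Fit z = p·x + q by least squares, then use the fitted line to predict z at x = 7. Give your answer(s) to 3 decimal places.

Compute the Gram sums: Σx·x = 113, Σx = 9, Σ1 = 5.
Moment sums: Σx·z = 339, Σz = 34.
det = 113·5 − 9² = 484.
p = (339·5 − 9·34)/484 = 1389/484; q = (113·34 − 9·339)/484 = 791/484.
At x = 7: ẑ = (1389/484)·(7) + (791/484)·(1) = 5257/242.

ẑ = 21.723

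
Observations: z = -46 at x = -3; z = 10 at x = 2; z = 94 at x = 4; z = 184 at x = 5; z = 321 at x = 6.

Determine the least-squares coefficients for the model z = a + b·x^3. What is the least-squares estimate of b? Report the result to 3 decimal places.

b = 1.504

From the data, Σ1 = 5, Σx^3 = 386, Σx^3·x^3 = 67170.
Moment sums: Σz = 563, Σx^3·z = 99674.
Normal equations: [[5, 386]; [386, 67170]]·[a, b]ᵀ = [563, 99674]ᵀ.
Eliminating b: 67170·(row 1) − 386·(row 2) gives 186854·a = 67170·563 − 386·99674 = -657454, so a = -328727/93427.
Then b = (99674 − 386·(-328727/93427))/67170 = 140526/93427.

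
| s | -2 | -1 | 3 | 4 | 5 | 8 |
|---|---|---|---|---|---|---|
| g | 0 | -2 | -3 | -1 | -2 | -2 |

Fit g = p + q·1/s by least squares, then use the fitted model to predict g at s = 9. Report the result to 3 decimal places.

ĝ = -1.797

Forming XᵀX = [[6, -71/120]; [-71/120, 21301/14400]] and Xᵀg = [-10, 1/10]ᵀ gives XᵀX·[p, q]ᵀ = Xᵀg.
Determinant 6·(21301/14400) − (-71/120)² = 24553/2880.
p = ((-10)·(21301/14400) − (-71/120)·(1/10))/(24553/2880) = -212158/122765; q = (6·(1/10) − (-71/120)·(-10))/(24553/2880) = -15312/24553.
At s = 9: ĝ = (-212158/122765)·(1) + (-15312/24553)·(1/9) = -661994/368295.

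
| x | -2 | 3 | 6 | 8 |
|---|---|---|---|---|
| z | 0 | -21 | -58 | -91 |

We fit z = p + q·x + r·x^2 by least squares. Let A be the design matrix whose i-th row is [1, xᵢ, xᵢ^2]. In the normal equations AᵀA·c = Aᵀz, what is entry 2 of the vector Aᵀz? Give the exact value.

-1139

Entry 2 ↔ basis x, so (Aᵀz)_{2} = Σᵢ (x)·zᵢ = (-2)·(0) + (3)·(-21) + (6)·(-58) + (8)·(-91) = -1139.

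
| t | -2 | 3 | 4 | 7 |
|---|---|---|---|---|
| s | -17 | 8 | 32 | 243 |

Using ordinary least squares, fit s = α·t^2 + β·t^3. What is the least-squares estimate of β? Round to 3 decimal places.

β = 1.005

MᵀM·[α, β]ᵀ = Mᵀs reads: 2754·α + 18042·β = 12423;  18042·α + 122538·β = 85749.
(Σt^2·t^2 = 2754, Σt^2·t^3 = 18042, Σt^3·t^3 = 122538, Σt^2·s = 12423, Σt^3·s = 85749.)
Eliminating β: 122538·(row 1) − 18042·(row 2) gives 11955888·α = 122538·12423 − 18042·85749 = -24793884, so α = -688719/332108.
Then β = (85749 − 18042·(-688719/332108))/122538 = 333805/332108.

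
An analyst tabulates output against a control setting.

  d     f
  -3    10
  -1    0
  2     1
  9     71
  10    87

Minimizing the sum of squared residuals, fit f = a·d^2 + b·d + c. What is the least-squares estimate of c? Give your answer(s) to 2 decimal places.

c = -1.31

The normal equations are: 16659·a + 1709·b + 195·c = 14545;  1709·a + 195·b + 17·c = 1481;  195·a + 17·b + 5·c = 169.
Row-reducing yields a = 178993/185116, b = -141673/185116, c = -121059/92558.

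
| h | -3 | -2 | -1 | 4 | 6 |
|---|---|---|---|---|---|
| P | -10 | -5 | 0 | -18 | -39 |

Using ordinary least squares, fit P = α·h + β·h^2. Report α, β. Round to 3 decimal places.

α = 0.016, β = -1.094

Compute the Gram sums: Σh·h = 66, Σh·h^2 = 244, Σh^2·h^2 = 1650.
For XᵀP: Σh·P = -266, Σh^2·P = -1802.
Normal equations: [[66, 244]; [244, 1650]]·[α, β]ᵀ = [-266, -1802]ᵀ.
Eliminating β: 1650·(row 1) − 244·(row 2) gives 49364·α = 1650·(-266) − 244·(-1802) = 788, so α = 197/12341.
Then β = ((-1802) − 244·(197/12341))/1650 = -13507/12341.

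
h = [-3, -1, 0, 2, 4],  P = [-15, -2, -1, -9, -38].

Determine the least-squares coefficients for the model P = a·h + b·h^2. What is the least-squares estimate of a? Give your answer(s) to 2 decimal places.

Normal-equation sums: Σh·h = 30, Σh·h^2 = 44, Σh^2·h^2 = 354.
For XᵀP: Σh·P = -123, Σh^2·P = -781.
XᵀX·[a, b]ᵀ = XᵀP becomes [[30, 44]; [44, 354]]·[a, b]ᵀ = [-123, -781]ᵀ.
Eliminating b: 354·(row 1) − 44·(row 2) gives 8684·a = 354·(-123) − 44·(-781) = -9178, so a = -353/334.
Then b = ((-781) − 44·(-353/334))/354 = -693/334.

a = -1.06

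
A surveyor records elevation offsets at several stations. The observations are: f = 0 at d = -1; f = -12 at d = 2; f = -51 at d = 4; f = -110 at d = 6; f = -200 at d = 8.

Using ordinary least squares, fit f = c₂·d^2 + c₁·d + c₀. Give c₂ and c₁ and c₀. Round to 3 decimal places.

c₂ = -3.049, c₁ = -0.745, c₀ = 2.018

The normal equations are: 5665·c₂ + 799·c₁ + 121·c₀ = -17624;  799·c₂ + 121·c₁ + 19·c₀ = -2488;  121·c₂ + 19·c₁ + 5·c₀ = -373.
Inverting the 3×3 Gram matrix, [c₂, c₁, c₀]ᵀ = [-70507/23124, -17225/23124, 7779/3854]ᵀ.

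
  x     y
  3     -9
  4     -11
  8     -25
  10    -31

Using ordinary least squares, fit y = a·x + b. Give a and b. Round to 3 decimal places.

a = -3.237, b = 1.229

With design matrix M, MᵀM = [[189, 25]; [25, 4]] and Mᵀy = [-581, -76]ᵀ.
Δ = 189·4 − 25² = 131.
a = ((-581)·4 − 25·(-76))/131 = -424/131; b = (189·(-76) − 25·(-581))/131 = 161/131.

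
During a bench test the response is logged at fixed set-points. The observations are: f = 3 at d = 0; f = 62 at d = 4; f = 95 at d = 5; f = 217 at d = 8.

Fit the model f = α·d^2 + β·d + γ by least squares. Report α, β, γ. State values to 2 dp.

α = 2.90, β = 3.57, γ = 2.84

XᵀX·[α, β, γ]ᵀ = Xᵀf reads: 4977·α + 701·β + 105·γ = 17255;  701·α + 105·β + 17·γ = 2459;  105·α + 17·β + 4·γ = 377.
Row-reducing yields α = 11371/3916, β = 13993/3916, γ = 2781/979.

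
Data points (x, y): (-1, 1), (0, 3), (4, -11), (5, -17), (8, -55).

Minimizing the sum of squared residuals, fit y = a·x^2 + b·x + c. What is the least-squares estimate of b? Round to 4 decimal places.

b = 0.8227

Forming MᵀM = [[4978, 700, 106]; [700, 106, 16]; [106, 16, 5]] and Mᵀy = [-4120, -570, -79]ᵀ gives MᵀM·[a, b, c]ᵀ = Mᵀy.
Row-reducing yields a = -24439/24339, b = 20023/24339, c = 23159/8113.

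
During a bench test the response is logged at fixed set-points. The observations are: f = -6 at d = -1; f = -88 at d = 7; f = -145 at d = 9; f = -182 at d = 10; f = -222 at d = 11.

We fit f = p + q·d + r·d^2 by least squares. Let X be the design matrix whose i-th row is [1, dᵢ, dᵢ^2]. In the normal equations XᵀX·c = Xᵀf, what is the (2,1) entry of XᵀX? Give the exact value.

36

Row 2 ↔ basis d, column 1 ↔ basis 1, so (XᵀX)_{2,1} = Σᵢ d = (-1)·(1) + (7)·(1) + (9)·(1) + (10)·(1) + (11)·(1) = 36.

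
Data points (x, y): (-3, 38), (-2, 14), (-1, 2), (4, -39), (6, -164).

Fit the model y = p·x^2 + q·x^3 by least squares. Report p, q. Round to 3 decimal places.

The normal equations are: 1650·p + 8524·q = -6128;  8524·p + 51546·q = -39060.
Eliminating q: 51546·(row 1) − 8524·(row 2) gives 12392324·p = 51546·(-6128) − 8524·(-39060) = 17073552, so p = 4268388/3098081.
Then q = ((-39060) − 8524·(4268388/3098081))/51546 = -3053482/3098081.

p = 1.378, q = -0.986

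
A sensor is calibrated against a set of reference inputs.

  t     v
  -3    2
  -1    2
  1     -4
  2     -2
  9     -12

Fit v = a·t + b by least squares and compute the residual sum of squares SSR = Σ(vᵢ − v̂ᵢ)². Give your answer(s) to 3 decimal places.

Entries of XᵀX: Σt·t = 96, Σt = 8, Σ1 = 5.
And Σt·v = -124, Σv = -14.
So XᵀX·[a, b]ᵀ = Xᵀv: [[96, 8]; [8, 5]]·[a, b]ᵀ = [-124, -14]ᵀ.
Determinant 96·5 − 8² = 416.
a = ((-124)·5 − 8·(-14))/416 = -127/104; b = (96·(-14) − 8·(-124))/416 = -11/13.
Residuals: -85/104, 13/8, -201/104, 67/52, -17/104; SSR = 227/26.

SSR = 8.731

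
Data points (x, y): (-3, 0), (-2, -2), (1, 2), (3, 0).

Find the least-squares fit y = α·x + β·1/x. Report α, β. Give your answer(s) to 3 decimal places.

Entries of AᵀA: Σx·x = 23, Σx·1/x = 4, Σ1/x·1/x = 53/36.
Right-hand side: Σx·y = 6, Σ1/x·y = 3.
Eliminating β: (53/36)·(row 1) − 4·(row 2) gives (643/36)·α = (53/36)·6 − 4·3 = -19/6, so α = -114/643.
Then β = (3 − 4·(-114/643))/(53/36) = 1620/643.

α = -0.177, β = 2.519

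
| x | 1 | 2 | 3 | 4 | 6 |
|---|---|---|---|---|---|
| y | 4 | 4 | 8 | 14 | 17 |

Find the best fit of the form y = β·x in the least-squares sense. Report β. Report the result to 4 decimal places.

From the data, Σx·x = 66.
Moment sums: Σx·y = 194.
AᵀA·[β]ᵀ = Aᵀy becomes [[66]]·[β]ᵀ = [194]ᵀ.
Hence β = 194 / 66 ≈ 2.93939.

β = 2.9394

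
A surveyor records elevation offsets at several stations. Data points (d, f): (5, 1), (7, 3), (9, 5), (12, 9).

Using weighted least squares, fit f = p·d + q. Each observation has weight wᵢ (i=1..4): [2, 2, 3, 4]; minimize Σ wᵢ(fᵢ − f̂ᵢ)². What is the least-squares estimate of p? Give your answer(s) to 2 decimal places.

p = 1.16

Compute the Gram sums: Σwᵢ·d·d = 967, Σwᵢ·d = 99, Σwᵢ·1 = 11.
Right-hand side: Σwᵢ·d·f = 619, Σwᵢ·f = 59.
So XᵀWX·[p, q]ᵀ = XᵀWf: [[967, 99]; [99, 11]]·[p, q]ᵀ = [619, 59]ᵀ.
Eliminating q: 11·(row 1) − 99·(row 2) gives 836·p = 11·619 − 99·59 = 968, so p = 22/19.
Then q = (59 − 99·(22/19))/11 = -1057/209.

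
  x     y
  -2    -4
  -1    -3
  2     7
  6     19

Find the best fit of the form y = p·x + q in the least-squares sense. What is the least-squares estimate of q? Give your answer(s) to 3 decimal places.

Compute the Gram sums: Σx·x = 45, Σx = 5, Σ1 = 4.
Right-hand side: Σx·y = 139, Σy = 19.
MᵀM·[p, q]ᵀ = Mᵀy becomes [[45, 5]; [5, 4]]·[p, q]ᵀ = [139, 19]ᵀ.
Δ = 45·4 − 5² = 155.
p = (139·4 − 5·19)/155 = 461/155; q = (45·19 − 5·139)/155 = 32/31.

q = 1.032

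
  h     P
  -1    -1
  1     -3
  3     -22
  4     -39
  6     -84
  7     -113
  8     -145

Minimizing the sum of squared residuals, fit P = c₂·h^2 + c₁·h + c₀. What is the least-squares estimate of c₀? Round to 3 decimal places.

From the data, Σh^2·h^2 = 8132, Σh^2·h = 1162, Σh^2 = 176, Σh·h = 176, Σh = 28, Σ1 = 7.
For XᵀP: Σh^2·P = -18667, Σh·P = -2679, ΣP = -407.
So XᵀX·[c₂, c₁, c₀]ᵀ = XᵀP: [[8132, 1162, 176]; [1162, 176, 28]; [176, 28, 7]]·[c₂, c₁, c₀]ᵀ = [-18667, -2679, -407]ᵀ.
Inverting the 3×3 Gram matrix, [c₂, c₁, c₀]ᵀ = [-204431/96162, -116201/96162, 2275/16027]ᵀ.

c₀ = 0.142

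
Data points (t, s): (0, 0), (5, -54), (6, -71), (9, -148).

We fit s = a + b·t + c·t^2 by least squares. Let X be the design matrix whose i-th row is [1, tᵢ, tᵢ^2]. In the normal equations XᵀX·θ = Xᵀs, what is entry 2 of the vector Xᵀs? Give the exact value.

Entry 2 ↔ basis t, so (Xᵀs)_{2} = Σᵢ (t)·sᵢ = (0)·(0) + (5)·(-54) + (6)·(-71) + (9)·(-148) = -2028.

-2028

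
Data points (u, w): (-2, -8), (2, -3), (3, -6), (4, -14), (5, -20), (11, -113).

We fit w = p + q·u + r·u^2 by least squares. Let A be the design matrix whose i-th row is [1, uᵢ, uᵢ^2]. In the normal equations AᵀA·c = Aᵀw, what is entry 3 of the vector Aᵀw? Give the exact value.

Entry 3 ↔ basis u^2, so (Aᵀw)_{3} = Σᵢ (u^2)·wᵢ = (4)·(-8) + (4)·(-3) + (9)·(-6) + (16)·(-14) + (25)·(-20) + (121)·(-113) = -14495.

-14495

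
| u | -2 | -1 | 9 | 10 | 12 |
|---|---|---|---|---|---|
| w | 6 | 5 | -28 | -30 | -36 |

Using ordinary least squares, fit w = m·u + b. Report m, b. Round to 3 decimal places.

m = -3.096, b = 0.737

Entries of XᵀX: Σu·u = 330, Σu = 28, Σ1 = 5.
Moment sums: Σu·w = -1001, Σw = -83.
So XᵀX·[m, b]ᵀ = Xᵀw: [[330, 28]; [28, 5]]·[m, b]ᵀ = [-1001, -83]ᵀ.
Eliminating b: 5·(row 1) − 28·(row 2) gives 866·m = 5·(-1001) − 28·(-83) = -2681, so m = -2681/866.
Then b = ((-83) − 28·(-2681/866))/5 = 319/433.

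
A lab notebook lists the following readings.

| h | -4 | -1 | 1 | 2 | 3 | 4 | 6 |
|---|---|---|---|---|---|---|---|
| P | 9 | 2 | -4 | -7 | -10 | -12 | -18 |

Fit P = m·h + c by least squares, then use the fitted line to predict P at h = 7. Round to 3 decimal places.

P̂ = -20.513

Entries of MᵀM: Σh·h = 83, Σh = 11, Σ1 = 7.
Right-hand side: Σh·P = -242, ΣP = -40.
MᵀM·[m, c]ᵀ = MᵀP becomes [[83, 11]; [11, 7]]·[m, c]ᵀ = [-242, -40]ᵀ.
Eliminating c: 7·(row 1) − 11·(row 2) gives 460·m = 7·(-242) − 11·(-40) = -1254, so m = -627/230.
Then c = ((-40) − 11·(-627/230))/7 = -329/230.
At h = 7: P̂ = (-627/230)·(7) + (-329/230)·(1) = -2359/115.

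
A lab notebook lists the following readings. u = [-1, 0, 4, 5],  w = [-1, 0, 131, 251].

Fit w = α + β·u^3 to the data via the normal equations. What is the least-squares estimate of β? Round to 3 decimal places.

β = 2.007

The normal equations are: 4·α + 188·β = 381;  188·α + 19722·β = 39760.
(Σ1 = 4, Σu^3 = 188, Σu^3·u^3 = 19722, Σw = 381, Σu^3·w = 39760.)
det = 4·19722 − 188² = 43544.
α = (381·19722 − 188·39760)/43544 = 19601/21772; β = (4·39760 − 188·381)/43544 = 21853/10886.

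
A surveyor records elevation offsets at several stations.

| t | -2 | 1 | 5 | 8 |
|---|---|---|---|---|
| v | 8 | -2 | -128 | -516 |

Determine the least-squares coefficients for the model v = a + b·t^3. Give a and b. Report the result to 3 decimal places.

a = -0.974, b = -1.007

Sums needed: Σ1 = 4, Σt^3 = 630, Σt^3·t^3 = 277834.
Moment sums: Σv = -638, Σt^3·v = -280258.
Normal equations: [[4, 630]; [630, 277834]]·[a, b]ᵀ = [-638, -280258]ᵀ.
Eliminating b: 277834·(row 1) − 630·(row 2) gives 714436·a = 277834·(-638) − 630·(-280258) = -695552, so a = -173888/178609.
Then b = ((-280258) − 630·(-173888/178609))/277834 = -179773/178609.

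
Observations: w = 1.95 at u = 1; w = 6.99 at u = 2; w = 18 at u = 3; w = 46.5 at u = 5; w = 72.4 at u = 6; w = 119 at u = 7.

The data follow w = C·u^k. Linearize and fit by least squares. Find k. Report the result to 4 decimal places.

Let Y = ln w. Fitting Y = k·ln u + ln C by least squares:
AᵀA = [[11.2747, 7.1389]; [7.1389, 6]], rhs = [27.6750, 18.4035]ᵀ  (here Σln u = 7.1389, Σ(ln u)² = 11.2747, Σln w = 18.4035, Σln u·ln w = 27.6750).
Slope k = (n·Σln u·ln w − Σln u·Σln w)/(n·Σ(ln u)² − (Σln u)²) = (6·27.6750 − 7.1389·18.4035)/16.6845 = 2.07798; ln C = (Σln w − k·Σln u)/n = 0.59484.

k = 2.0780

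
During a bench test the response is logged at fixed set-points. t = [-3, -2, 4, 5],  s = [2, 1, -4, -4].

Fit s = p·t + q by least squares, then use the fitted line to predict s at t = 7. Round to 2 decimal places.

Compute the Gram sums: Σt·t = 54, Σt = 4, Σ1 = 4.
And Σt·s = -44, Σs = -5.
Normal equations: [[54, 4]; [4, 4]]·[p, q]ᵀ = [-44, -5]ᵀ.
Determinant 54·4 − 4² = 200.
p = ((-44)·4 − 4·(-5))/200 = -39/50; q = (54·(-5) − 4·(-44))/200 = -47/100.
At t = 7: ŝ = (-39/50)·(7) + (-47/100)·(1) = -593/100.

ŝ = -5.93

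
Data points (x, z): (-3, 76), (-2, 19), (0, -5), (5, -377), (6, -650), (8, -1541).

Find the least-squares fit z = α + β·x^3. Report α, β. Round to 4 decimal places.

α = -4.1308, β = -2.9990

MᵀM·[α, β]ᵀ = Mᵀz reads: 6·α + 818·β = -2478;  818·α + 325218·β = -978721.
(Σ1 = 6, Σx^3 = 818, Σx^3·x^3 = 325218, Σz = -2478, Σx^3·z = -978721.)
Eliminating β: 325218·(row 1) − 818·(row 2) gives 1282184·α = 325218·(-2478) − 818·(-978721) = -5296426, so α = -2648213/641092.
Then β = ((-978721) − 818·(-2648213/641092))/325218 = -1922661/641092.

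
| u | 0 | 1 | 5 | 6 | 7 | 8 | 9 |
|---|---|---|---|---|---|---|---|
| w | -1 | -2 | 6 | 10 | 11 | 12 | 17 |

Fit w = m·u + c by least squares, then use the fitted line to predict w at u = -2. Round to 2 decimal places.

ŵ = -6.69

MᵀM·[m, c]ᵀ = Mᵀw reads: 256·m + 36·c = 414;  36·m + 7·c = 53.
(Σu·u = 256, Σu = 36, Σ1 = 7, Σu·w = 414, Σw = 53.)
Eliminating c: 7·(row 1) − 36·(row 2) gives 496·m = 7·414 − 36·53 = 990, so m = 495/248.
Then c = (53 − 36·(495/248))/7 = -167/62.
At u = -2: ŵ = (495/248)·(-2) + (-167/62)·(1) = -829/124.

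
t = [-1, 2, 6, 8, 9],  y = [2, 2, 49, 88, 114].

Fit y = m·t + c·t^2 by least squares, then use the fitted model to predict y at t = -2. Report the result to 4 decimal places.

ŷ = 8.8468

XᵀX·[m, c]ᵀ = Xᵀy reads: 186·m + 1464·c = 2026;  1464·m + 11970·c = 16640.
(Σt·t = 186, Σt·t^2 = 1464, Σt^2·t^2 = 11970, Σt·y = 2026, Σt^2·y = 16640.)
Eliminating c: 11970·(row 1) − 1464·(row 2) gives 83124·m = 11970·2026 − 1464·16640 = -109740, so m = -9145/6927.
Then c = (16640 − 1464·(-9145/6927))/11970 = 10748/6927.
At t = -2: ŷ = (-9145/6927)·(-2) + (10748/6927)·(4) = 61282/6927.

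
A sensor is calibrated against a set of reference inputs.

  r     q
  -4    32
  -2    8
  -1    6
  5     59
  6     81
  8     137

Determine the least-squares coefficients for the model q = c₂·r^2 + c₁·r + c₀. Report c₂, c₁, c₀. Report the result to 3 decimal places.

Entries of MᵀM: Σr^2·r^2 = 6290, Σr^2·r = 780, Σr^2 = 146, Σr·r = 146, Σr = 12, Σ1 = 6.
For Mᵀq: Σr^2·q = 13709, Σr·q = 1727, Σq = 323.
Solving the 3×3 system (Gaussian elimination) gives c₂ = 1144/589, c₁ = 78437/71858, c₀ = 315327/71858.

c₂ = 1.942, c₁ = 1.092, c₀ = 4.388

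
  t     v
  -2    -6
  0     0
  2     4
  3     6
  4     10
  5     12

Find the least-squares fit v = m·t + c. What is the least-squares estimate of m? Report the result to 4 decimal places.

m = 2.5294

Normal-equation sums: Σt·t = 58, Σt = 12, Σ1 = 6.
Right-hand side: Σt·v = 138, Σv = 26.
AᵀA·[m, c]ᵀ = Aᵀv becomes [[58, 12]; [12, 6]]·[m, c]ᵀ = [138, 26]ᵀ.
Determinant 58·6 − 12² = 204.
m = (138·6 − 12·26)/204 = 43/17; c = (58·26 − 12·138)/204 = -37/51.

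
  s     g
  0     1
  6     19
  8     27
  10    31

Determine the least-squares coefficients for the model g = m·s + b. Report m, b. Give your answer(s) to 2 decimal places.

m = 3.07, b = 1.07

Sums needed: Σs·s = 200, Σs = 24, Σ1 = 4.
And Σs·g = 640, Σg = 78.
So MᵀM·[m, b]ᵀ = Mᵀg: [[200, 24]; [24, 4]]·[m, b]ᵀ = [640, 78]ᵀ.
Eliminating b: 4·(row 1) − 24·(row 2) gives 224·m = 4·640 − 24·78 = 688, so m = 43/14.
Then b = (78 − 24·(43/14))/4 = 15/14.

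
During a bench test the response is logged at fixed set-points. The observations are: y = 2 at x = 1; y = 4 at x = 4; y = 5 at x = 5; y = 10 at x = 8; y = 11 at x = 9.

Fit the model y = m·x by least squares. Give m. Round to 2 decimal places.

From the data, Σx·x = 187.
Moment sums: Σx·y = 222.
AᵀA·[m]ᵀ = Aᵀy becomes [[187]]·[m]ᵀ = [222]ᵀ.
Hence m = 222 / 187 ≈ 1.18717.

m = 1.19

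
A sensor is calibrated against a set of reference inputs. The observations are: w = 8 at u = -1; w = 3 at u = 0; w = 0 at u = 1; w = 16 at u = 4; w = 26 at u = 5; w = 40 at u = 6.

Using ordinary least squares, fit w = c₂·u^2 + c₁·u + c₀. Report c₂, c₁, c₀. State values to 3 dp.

c₂ = 1.599, c₁ = -3.331, c₀ = 2.778

The normal system XᵀX·[c₂, c₁, c₀]ᵀ = Xᵀw is [[2179, 405, 79]; [405, 79, 15]; [79, 15, 6]]·[c₂, c₁, c₀]ᵀ = [2354, 426, 93]ᵀ.
Solving the 3×3 system (Gaussian elimination) gives c₂ = 243/152, c₁ = -42021/12616, c₀ = 17521/6308.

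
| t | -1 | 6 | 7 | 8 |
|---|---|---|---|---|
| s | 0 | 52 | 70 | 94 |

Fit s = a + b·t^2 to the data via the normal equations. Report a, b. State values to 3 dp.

The normal equations are: 4·a + 150·b = 216;  150·a + 7794·b = 11318.
Δ = 4·7794 − 150² = 8676.
a = (216·7794 − 150·11318)/8676 = -1183/723; b = (4·11318 − 150·216)/8676 = 3218/2169.

a = -1.636, b = 1.484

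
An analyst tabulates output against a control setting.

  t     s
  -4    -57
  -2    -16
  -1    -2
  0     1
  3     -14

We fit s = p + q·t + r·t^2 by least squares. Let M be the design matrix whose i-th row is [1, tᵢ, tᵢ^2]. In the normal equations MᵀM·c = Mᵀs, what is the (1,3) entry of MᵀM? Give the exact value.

30

Row 1 ↔ basis 1, column 3 ↔ basis t^2, so (MᵀM)_{1,3} = Σᵢ t^2 = (1)·(16) + (1)·(4) + (1)·(1) + (1)·(0) + (1)·(9) = 30.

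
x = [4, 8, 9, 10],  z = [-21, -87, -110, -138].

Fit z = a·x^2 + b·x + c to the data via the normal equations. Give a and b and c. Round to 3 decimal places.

With design matrix A, AᵀA = [[20913, 2305, 261]; [2305, 261, 31]; [261, 31, 4]] and Aᵀz = [-28614, -3150, -356]ᵀ.
Inverting the 3×3 Gram matrix, [a, b, c]ᵀ = [-1379/902, 1761/902, -1973/451]ᵀ.

a = -1.529, b = 1.952, c = -4.375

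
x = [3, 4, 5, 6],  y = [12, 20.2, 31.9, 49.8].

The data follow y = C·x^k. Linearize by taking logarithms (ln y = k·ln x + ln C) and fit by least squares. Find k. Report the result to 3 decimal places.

k = 2.039

Linearized form: ln y = k·ln x + ln C. From the 4 transformed points,
AᵀA = [[8.9295, 5.8861]; [5.8861, 4]], rhs = [19.4718, 12.8612]ᵀ  (here Σln x = 5.8861, Σ(ln x)² = 8.9295, Σln y = 12.8612, Σln x·ln y = 19.4718).
Δ = 8.9295·4 − (5.8861)² = 1.0716; k = (19.4718·4 − 5.8861·12.8612)/1.0716 = 2.03875, ln C = (8.9295·12.8612 − 5.8861·19.4718)/1.0716 = 0.21523.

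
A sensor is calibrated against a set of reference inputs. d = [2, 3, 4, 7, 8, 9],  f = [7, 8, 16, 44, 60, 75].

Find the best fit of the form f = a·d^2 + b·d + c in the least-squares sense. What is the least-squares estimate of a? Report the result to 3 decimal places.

Sums needed: Σd^2·d^2 = 13411, Σd^2·d = 1683, Σd^2 = 223, Σd·d = 223, Σd = 33, Σ1 = 6.
And Σd^2·f = 12427, Σd·f = 1565, Σf = 210.
Inverting the 3×3 Gram matrix, [a, b, c]ᵀ = [21/19, -3593/1577, 10175/1577]ᵀ.

a = 1.105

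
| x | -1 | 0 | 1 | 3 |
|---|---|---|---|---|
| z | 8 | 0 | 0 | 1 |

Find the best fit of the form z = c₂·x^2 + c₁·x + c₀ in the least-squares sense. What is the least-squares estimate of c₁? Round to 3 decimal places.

c₁ = -4.314

MᵀM·[c₂, c₁, c₀]ᵀ = Mᵀz reads: 83·c₂ + 27·c₁ + 11·c₀ = 17;  27·c₂ + 11·c₁ + 3·c₀ = -5;  11·c₂ + 3·c₁ + 4·c₀ = 9.
Row-reducing yields c₂ = 61/44, c₁ = -949/220, c₀ = 92/55.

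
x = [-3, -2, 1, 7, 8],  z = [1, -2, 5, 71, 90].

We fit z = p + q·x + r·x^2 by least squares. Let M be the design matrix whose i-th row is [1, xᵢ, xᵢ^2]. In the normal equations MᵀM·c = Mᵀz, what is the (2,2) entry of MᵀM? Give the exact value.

Row 2 ↔ basis x, column 2 ↔ basis x, so (MᵀM)_{2,2} = Σᵢ (x)·(x) = (-3)·(-3) + (-2)·(-2) + (1)·(1) + (7)·(7) + (8)·(8) = 127.

127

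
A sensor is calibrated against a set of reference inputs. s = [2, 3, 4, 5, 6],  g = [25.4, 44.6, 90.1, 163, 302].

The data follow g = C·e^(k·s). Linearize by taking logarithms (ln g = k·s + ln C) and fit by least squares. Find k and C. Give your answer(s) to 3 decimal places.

k = 0.625, C = 7.160

With ln gᵢ as the transformed response and sᵢ as the regressor:
AᵀA = [[90.0000, 20.0000]; [20.0000, 5]], rhs = [95.5977, 22.3376]ᵀ  (here Σs = 20.0000, Σ(s)² = 90.0000, Σln g = 22.3376, Σs·ln g = 95.5977).
Δ = 90.0000·5 − (20.0000)² = 50.0000; k = (95.5977·5 − 20.0000·22.3376)/50.0000 = 0.62474, ln C = (90.0000·22.3376 − 20.0000·95.5977)/50.0000 = 1.96857, so C = exp(1.96857) = 7.16041.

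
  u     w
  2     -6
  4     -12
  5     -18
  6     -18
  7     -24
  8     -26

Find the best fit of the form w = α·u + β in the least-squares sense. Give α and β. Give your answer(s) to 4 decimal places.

α = -3.4000, β = 0.8000

AᵀA·[α, β]ᵀ = Aᵀw reads: 194·α + 32·β = -634;  32·α + 6·β = -104.
det = 194·6 − 32² = 140.
α = ((-634)·6 − 32·(-104))/140 = -17/5; β = (194·(-104) − 32·(-634))/140 = 4/5.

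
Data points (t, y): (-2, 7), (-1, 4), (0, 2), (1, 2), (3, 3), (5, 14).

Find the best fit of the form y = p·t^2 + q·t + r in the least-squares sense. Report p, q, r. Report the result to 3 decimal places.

p = 0.739, q = -1.348, r = 1.756

Forming XᵀX = [[724, 144, 40]; [144, 40, 6]; [40, 6, 6]] and Xᵀy = [411, 63, 32]ᵀ gives XᵀX·[p, q, r]ᵀ = Xᵀy.
Inverting the 3×3 Gram matrix, [p, q, r]ᵀ = [1049/1420, -957/710, 1247/710]ᵀ.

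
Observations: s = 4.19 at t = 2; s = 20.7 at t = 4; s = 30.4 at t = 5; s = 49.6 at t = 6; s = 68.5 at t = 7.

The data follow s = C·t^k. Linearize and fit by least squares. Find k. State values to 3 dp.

Linearized form: ln s = k·ln t + ln C. From the 5 transformed points,
XᵀX = [[11.9895, 7.4265]; [7.4265, 5]], rhs = [25.9091, 16.0081]ᵀ  (here Σln t = 7.4265, Σ(ln t)² = 11.9895, Σln s = 16.0081, Σln t·ln s = 25.9091).
Slope k = (n·Σln t·ln s − Σln t·Σln s)/(n·Σ(ln t)² − (Σln t)²) = (5·25.9091 − 7.4265·16.0081)/4.7940 = 2.22375; ln C = (Σln s − k·Σln t)/n = -0.10133.

k = 2.224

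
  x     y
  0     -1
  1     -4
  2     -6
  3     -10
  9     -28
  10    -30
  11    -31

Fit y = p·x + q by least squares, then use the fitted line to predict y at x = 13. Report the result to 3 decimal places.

Compute the Gram sums: Σx·x = 316, Σx = 36, Σ1 = 7.
Moment sums: Σx·y = -939, Σy = -110.
Normal equations: [[316, 36]; [36, 7]]·[p, q]ᵀ = [-939, -110]ᵀ.
det = 316·7 − 36² = 916.
p = ((-939)·7 − 36·(-110))/916 = -2613/916; q = (316·(-110) − 36·(-939))/916 = -239/229.
At x = 13: ŷ = (-2613/916)·(13) + (-239/229)·(1) = -34925/916.

ŷ = -38.128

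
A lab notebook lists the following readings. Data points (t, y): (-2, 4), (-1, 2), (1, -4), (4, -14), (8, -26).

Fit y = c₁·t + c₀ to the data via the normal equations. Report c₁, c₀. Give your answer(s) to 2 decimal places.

c₁ = -3.06, c₀ = -1.48

Sums needed: Σt·t = 86, Σt = 10, Σ1 = 5.
For Aᵀy: Σt·y = -278, Σy = -38.
AᵀA·[c₁, c₀]ᵀ = Aᵀy becomes [[86, 10]; [10, 5]]·[c₁, c₀]ᵀ = [-278, -38]ᵀ.
Δ = 86·5 − 10² = 330.
c₁ = ((-278)·5 − 10·(-38))/330 = -101/33; c₀ = (86·(-38) − 10·(-278))/330 = -244/165.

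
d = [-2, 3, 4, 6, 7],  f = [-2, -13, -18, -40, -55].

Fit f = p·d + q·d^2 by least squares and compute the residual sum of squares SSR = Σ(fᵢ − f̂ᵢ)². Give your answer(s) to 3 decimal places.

The normal equations are: 114·p + 642·q = -732;  642·p + 4050·q = -4548.
(Σd·d = 114, Σd·d^2 = 642, Σd^2·d^2 = 4050, Σd·f = -732, Σd^2·f = -4548.)
Eliminating q: 4050·(row 1) − 642·(row 2) gives 49536·p = 4050·(-732) − 642·(-4548) = -44784, so p = -311/344.
Then q = ((-4548) − 642·(-311/344))/4050 = -337/344.
Residuals: 19/172, -253/172, 111/86, 119/172, -115/172; SSR = 205/43.

SSR = 4.767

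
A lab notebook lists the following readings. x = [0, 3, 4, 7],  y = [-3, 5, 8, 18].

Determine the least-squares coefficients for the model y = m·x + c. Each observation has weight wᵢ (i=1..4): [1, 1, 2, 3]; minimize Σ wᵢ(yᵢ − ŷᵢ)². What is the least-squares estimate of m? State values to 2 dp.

Normal-equation sums: Σwᵢ·x·x = 188, Σwᵢ·x = 32, Σwᵢ·1 = 7.
For AᵀWy: Σwᵢ·x·y = 457, Σwᵢ·y = 72.
AᵀWA·[m, c]ᵀ = AᵀWy becomes [[188, 32]; [32, 7]]·[m, c]ᵀ = [457, 72]ᵀ.
Eliminating c: 7·(row 1) − 32·(row 2) gives 292·m = 7·457 − 32·72 = 895, so m = 895/292.
Then c = (72 − 32·(895/292))/7 = -272/73.

m = 3.07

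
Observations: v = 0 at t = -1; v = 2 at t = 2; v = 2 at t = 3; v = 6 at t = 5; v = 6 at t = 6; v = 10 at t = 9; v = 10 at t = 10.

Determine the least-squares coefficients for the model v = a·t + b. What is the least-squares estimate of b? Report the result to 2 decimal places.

b = 0.27

Entries of MᵀM: Σt·t = 256, Σt = 34, Σ1 = 7.
And Σt·v = 266, Σv = 36.
So MᵀM·[a, b]ᵀ = Mᵀv: [[256, 34]; [34, 7]]·[a, b]ᵀ = [266, 36]ᵀ.
Δ = 256·7 − 34² = 636.
a = (266·7 − 34·36)/636 = 319/318; b = (256·36 − 34·266)/636 = 43/159.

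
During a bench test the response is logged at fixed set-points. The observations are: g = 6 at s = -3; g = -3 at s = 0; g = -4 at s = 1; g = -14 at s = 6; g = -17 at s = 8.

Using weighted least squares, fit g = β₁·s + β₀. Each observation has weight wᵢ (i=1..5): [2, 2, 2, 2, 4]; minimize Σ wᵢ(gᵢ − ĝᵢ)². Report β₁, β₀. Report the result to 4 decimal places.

The normal equations are: 348·β₁ + 40·β₀ = -756;  40·β₁ + 12·β₀ = -98.
Determinant 348·12 − 40² = 2576.
β₁ = ((-756)·12 − 40·(-98))/2576 = -2; β₀ = (348·(-98) − 40·(-756))/2576 = -3/2.

β₁ = -2.0000, β₀ = -1.5000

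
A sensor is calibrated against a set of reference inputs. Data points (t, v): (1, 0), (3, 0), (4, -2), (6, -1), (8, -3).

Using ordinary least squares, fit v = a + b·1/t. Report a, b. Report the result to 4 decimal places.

Entries of MᵀM: Σ1 = 5, Σ1/t = 15/8, Σ1/t·1/t = 701/576.
Right-hand side: Σv = -6, Σ1/t·v = -25/24.
Normal equations: [[5, 15/8]; [15/8, 701/576]]·[a, b]ᵀ = [-6, -25/24]ᵀ.
Eliminating b: (701/576)·(row 1) − (15/8)·(row 2) gives (185/72)·a = (701/576)·(-6) − (15/8)·(-25/24) = -1027/192, so a = -3081/1480.
Then b = ((-25/24) − (15/8)·(-3081/1480))/(701/576) = 87/37.

a = -2.0818, b = 2.3514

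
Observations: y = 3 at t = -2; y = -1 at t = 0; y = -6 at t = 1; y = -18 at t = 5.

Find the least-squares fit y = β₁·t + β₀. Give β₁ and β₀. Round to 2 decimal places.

β₁ = -3.08, β₀ = -2.42

Compute the Gram sums: Σt·t = 30, Σt = 4, Σ1 = 4.
And Σt·y = -102, Σy = -22.
Determinant 30·4 − 4² = 104.
β₁ = ((-102)·4 − 4·(-22))/104 = -40/13; β₀ = (30·(-22) − 4·(-102))/104 = -63/26.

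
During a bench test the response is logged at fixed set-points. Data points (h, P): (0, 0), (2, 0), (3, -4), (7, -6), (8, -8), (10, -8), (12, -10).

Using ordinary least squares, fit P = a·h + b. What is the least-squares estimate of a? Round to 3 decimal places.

XᵀX·[a, b]ᵀ = XᵀP reads: 370·a + 42·b = -318;  42·a + 7·b = -36.
(Σh·h = 370, Σh = 42, Σ1 = 7, Σh·P = -318, ΣP = -36.)
det = 370·7 − 42² = 826.
a = ((-318)·7 − 42·(-36))/826 = -51/59; b = (370·(-36) − 42·(-318))/826 = 18/413.

a = -0.864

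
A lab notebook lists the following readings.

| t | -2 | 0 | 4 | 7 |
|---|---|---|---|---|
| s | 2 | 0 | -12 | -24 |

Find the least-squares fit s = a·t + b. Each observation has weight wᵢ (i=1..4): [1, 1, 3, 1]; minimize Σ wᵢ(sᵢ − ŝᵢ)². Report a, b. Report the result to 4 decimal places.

Setting ∂/∂a … = 0 gives: 101·a + 17·b = -316;  17·a + 6·b = -58.
det = 101·6 − 17² = 317.
a = ((-316)·6 − 17·(-58))/317 = -910/317; b = (101·(-58) − 17·(-316))/317 = -486/317.

a = -2.8707, b = -1.5331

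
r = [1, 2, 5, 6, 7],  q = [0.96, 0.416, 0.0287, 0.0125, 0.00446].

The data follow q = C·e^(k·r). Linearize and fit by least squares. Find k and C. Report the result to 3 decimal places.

Linearized form: ln q = k·r + ln C. From the 5 transformed points,
Σr = 21.0000, Σ(r)² = 115.0000, Σln q = -14.2634, Σr·ln q = -83.7297.
Equations: 115.0000·k + 21.0000·ln C = -83.7297;  21.0000·k + 5·ln C = -14.2634.
Solving (det = 134.0000): k = -0.88893, ln C = 0.88085, so C = exp(0.88085) = 2.41295.

k = -0.889, C = 2.413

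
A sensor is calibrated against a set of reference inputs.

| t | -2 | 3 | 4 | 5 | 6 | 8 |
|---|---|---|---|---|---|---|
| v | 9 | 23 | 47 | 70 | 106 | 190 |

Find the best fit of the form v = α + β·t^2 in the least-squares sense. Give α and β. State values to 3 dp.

With design matrix X, XᵀX = [[6, 154]; [154, 6370]] and Xᵀv = [445, 18721]ᵀ.
det = 6·6370 − 154² = 14504.
α = (445·6370 − 154·18721)/14504 = -864/259; β = (6·18721 − 154·445)/14504 = 10949/3626.

α = -3.336, β = 3.020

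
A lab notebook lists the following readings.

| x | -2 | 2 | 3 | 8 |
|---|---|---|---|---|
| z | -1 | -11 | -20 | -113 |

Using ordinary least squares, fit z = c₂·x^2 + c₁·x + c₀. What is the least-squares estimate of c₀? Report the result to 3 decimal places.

c₀ = 0.027

Forming MᵀM = [[4209, 539, 81]; [539, 81, 11]; [81, 11, 4]] and Mᵀz = [-7460, -984, -145]ᵀ gives MᵀM·[c₂, c₁, c₀]ᵀ = Mᵀz.
Solving the 3×3 system (Gaussian elimination) gives c₂ = -8899/6070, c₁ = -2909/1214, c₀ = 83/3035.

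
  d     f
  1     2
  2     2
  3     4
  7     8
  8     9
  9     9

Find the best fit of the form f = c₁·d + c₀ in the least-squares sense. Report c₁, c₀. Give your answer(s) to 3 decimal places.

c₁ = 0.983, c₀ = 0.753

Forming XᵀX = [[208, 30]; [30, 6]] and Xᵀf = [227, 34]ᵀ gives XᵀX·[c₁, c₀]ᵀ = Xᵀf.
Δ = 208·6 − 30² = 348.
c₁ = (227·6 − 30·34)/348 = 57/58; c₀ = (208·34 − 30·227)/348 = 131/174.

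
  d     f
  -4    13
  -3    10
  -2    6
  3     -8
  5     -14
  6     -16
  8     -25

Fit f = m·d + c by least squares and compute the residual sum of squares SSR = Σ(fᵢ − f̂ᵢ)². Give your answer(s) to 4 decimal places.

SSR = 5.2963

Compute the Gram sums: Σd·d = 163, Σd = 13, Σ1 = 7.
Moment sums: Σd·f = -484, Σf = -34.
So MᵀM·[m, c]ᵀ = Mᵀf: [[163, 13]; [13, 7]]·[m, c]ᵀ = [-484, -34]ᵀ.
Δ = 163·7 − 13² = 972.
m = ((-484)·7 − 13·(-34))/972 = -491/162; c = (163·(-34) − 13·(-484))/972 = 125/162.
Residuals: 17/162, 11/81, -5/6, 26/81, 31/81, 229/162, -247/162; SSR = 143/27.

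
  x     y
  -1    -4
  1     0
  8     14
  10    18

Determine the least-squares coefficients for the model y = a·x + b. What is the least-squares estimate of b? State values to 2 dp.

b = -2.00

Normal-equation sums: Σx·x = 166, Σx = 18, Σ1 = 4.
And Σx·y = 296, Σy = 28.
MᵀM·[a, b]ᵀ = Mᵀy becomes [[166, 18]; [18, 4]]·[a, b]ᵀ = [296, 28]ᵀ.
Eliminating b: 4·(row 1) − 18·(row 2) gives 340·a = 4·296 − 18·28 = 680, so a = 2.
Then b = (28 − 18·2)/4 = -2.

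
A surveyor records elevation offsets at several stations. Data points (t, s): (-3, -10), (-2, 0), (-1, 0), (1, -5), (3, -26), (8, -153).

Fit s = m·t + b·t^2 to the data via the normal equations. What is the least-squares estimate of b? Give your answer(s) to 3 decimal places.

b = -2.020

From the data, Σt·t = 88, Σt·t^2 = 504, Σt^2·t^2 = 4276.
And Σt·s = -1277, Σt^2·s = -10121.
So AᵀA·[m, b]ᵀ = Aᵀs: [[88, 504]; [504, 4276]]·[m, b]ᵀ = [-1277, -10121]ᵀ.
Eliminating b: 4276·(row 1) − 504·(row 2) gives 122272·m = 4276·(-1277) − 504·(-10121) = -359468, so m = -89867/30568.
Then b = ((-10121) − 504·(-89867/30568))/4276 = -7720/3821.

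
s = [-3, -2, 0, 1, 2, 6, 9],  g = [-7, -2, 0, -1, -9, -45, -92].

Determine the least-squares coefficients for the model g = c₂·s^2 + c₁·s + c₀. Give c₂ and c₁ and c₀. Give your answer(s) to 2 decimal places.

c₂ = -1.00, c₁ = -1.23, c₀ = -0.78

Forming MᵀM = [[7971, 919, 135]; [919, 135, 13]; [135, 13, 7]] and Mᵀg = [-9180, -1092, -156]ᵀ gives MᵀM·[c₂, c₁, c₀]ᵀ = Mᵀg.
Solving the 3×3 system (Gaussian elimination) gives c₂ = -23544/23611, c₁ = -28944/23611, c₀ = -18372/23611.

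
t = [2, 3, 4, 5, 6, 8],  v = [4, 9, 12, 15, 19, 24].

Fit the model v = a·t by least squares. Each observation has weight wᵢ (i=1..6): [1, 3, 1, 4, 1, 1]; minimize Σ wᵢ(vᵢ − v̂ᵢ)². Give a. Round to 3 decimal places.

a = 3.008

The normal equations are: 247·a = 743.
(Σwᵢ·t·t = 247, Σwᵢ·t·v = 743.)
a = 743/247 = 3.0081.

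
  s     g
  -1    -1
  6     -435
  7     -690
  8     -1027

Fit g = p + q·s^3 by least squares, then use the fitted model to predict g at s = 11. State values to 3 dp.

ĝ = -2665.823

Setting ∂/∂p … = 0 gives: 4·p + 1070·q = -2153;  1070·p + 426450·q = -856453.
(Σ1 = 4, Σs^3 = 1070, Σs^3·s^3 = 426450, Σg = -2153, Σs^3·g = -856453.)
Eliminating q: 426450·(row 1) − 1070·(row 2) gives 560900·p = 426450·(-2153) − 1070·(-856453) = -1742140, so p = -87107/28045.
Then q = ((-856453) − 1070·(-87107/28045))/426450 = -561051/280450.
At s = 11: ĝ = (-87107/28045)·(1) + (-561051/280450)·(1331) = -747629951/280450.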